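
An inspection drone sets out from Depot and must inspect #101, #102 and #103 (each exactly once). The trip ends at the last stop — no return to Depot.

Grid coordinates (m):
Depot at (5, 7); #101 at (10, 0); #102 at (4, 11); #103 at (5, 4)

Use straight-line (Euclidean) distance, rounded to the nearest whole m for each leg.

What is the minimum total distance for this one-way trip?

There are 3! = 6 possible orderings.
Depot → #101 → #102 → #103: 9+13+7 = 29
Depot → #101 → #103 → #102: 9+6+7 = 22
Depot → #102 → #101 → #103: 4+13+6 = 23
Depot → #102 → #103 → #101: 4+7+6 = 17
Depot → #103 → #101 → #102: 3+6+13 = 22
Depot → #103 → #102 → #101: 3+7+13 = 23
The minimum is 17.
One shortest path: Depot → #102 → #103 → #101.

17 m — the minimum one-way total.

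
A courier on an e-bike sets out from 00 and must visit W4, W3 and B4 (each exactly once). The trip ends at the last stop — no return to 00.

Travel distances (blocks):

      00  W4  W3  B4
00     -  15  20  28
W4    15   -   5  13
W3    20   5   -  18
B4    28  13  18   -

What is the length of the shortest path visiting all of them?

There are 3! = 6 possible orderings.
00→W4→W3→B4: 15+5+18 = 38
00→W4→B4→W3: 15+13+18 = 46
00→W3→W4→B4: 20+5+13 = 38
00→W3→B4→W4: 20+18+13 = 51
00→B4→W4→W3: 28+13+5 = 46
00→B4→W3→W4: 28+18+5 = 51
The minimum is 38.
One shortest path: 00 → W4 → W3 → B4.

Shortest open route: 38 blocks.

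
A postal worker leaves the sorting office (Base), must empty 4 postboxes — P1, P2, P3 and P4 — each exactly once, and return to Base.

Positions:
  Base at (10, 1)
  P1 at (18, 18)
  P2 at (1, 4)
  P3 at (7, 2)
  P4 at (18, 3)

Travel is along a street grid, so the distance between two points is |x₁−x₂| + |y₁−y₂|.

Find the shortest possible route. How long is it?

Minimum total distance: 68.

There are 12 distinct closed tours to check (reversals are equivalent).
Base→P1→P2→P3→P4→Base: 25+31+8+12+10 = 86
Base→P1→P2→P4→P3→Base: 25+31+18+12+4 = 90
Base→P1→P3→P2→P4→Base: 25+27+8+18+10 = 88
Base→P1→P3→P4→P2→Base: 25+27+12+18+12 = 94
Base→P1→P4→P2→P3→Base: 25+15+18+8+4 = 70
Base→P1→P4→P3→P2→Base: 25+15+12+8+12 = 72
Base→P2→P1→P3→P4→Base: 12+31+27+12+10 = 92
Base→P2→P1→P4→P3→Base: 12+31+15+12+4 = 74
Base→P2→P3→P1→P4→Base: 12+8+27+15+10 = 72
Base→P2→P4→P1→P3→Base: 12+18+15+27+4 = 76
Base→P3→P1→P2→P4→Base: 4+27+31+18+10 = 90
Base→P3→P2→P1→P4→Base: 4+8+31+15+10 = 68
The minimum is 68.
One optimal route: Base → P3 → P2 → P1 → P4 → Base (or its reverse).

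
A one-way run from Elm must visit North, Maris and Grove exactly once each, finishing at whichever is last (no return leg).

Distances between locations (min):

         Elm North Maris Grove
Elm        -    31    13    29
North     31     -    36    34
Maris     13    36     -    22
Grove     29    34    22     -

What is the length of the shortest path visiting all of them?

There are 3! = 6 possible orderings.
Elm → North → Maris → Grove: 31+36+22 = 89
Elm → North → Grove → Maris: 31+34+22 = 87
Elm → Maris → North → Grove: 13+36+34 = 83
Elm → Maris → Grove → North: 13+22+34 = 69
Elm → Grove → North → Maris: 29+34+36 = 99
Elm → Grove → Maris → North: 29+22+36 = 87
The minimum is 69.
One shortest path: Elm → Maris → Grove → North.

69 min — the minimum one-way total.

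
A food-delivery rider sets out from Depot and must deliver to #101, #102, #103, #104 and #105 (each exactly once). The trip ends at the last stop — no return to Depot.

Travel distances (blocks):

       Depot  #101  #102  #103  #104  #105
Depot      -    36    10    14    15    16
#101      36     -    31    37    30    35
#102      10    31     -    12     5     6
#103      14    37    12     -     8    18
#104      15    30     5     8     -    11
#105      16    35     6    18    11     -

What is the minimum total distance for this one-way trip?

Shortest open route: 68 blocks.

There are 5! = 120 possible orderings.
Depot - #101 - #102 - #103 - #104 - #105: 36+31+12+8+11 = 98
Depot - #101 - #102 - #103 - #105 - #104: 36+31+12+18+11 = 108
Depot - #101 - #102 - #104 - #103 - #105: 36+31+5+8+18 = 98
Depot - #101 - #102 - #104 - #105 - #103: 36+31+5+11+18 = 101
Depot - #101 - #102 - #105 - #103 - #104: 36+31+6+18+8 = 99
Depot - #101 - #102 - #105 - #104 - #103: 36+31+6+11+8 = 92
Depot - #101 - #103 - #102 - #104 - #105: 36+37+12+5+11 = 101
Depot - #101 - #103 - #102 - #105 - #104: 36+37+12+6+11 = 102
Depot - #101 - #103 - #104 - #102 - #105: 36+37+8+5+6 = 92
Depot - #101 - #103 - #104 - #105 - #102: 36+37+8+11+6 = 98
Depot - #101 - #103 - #105 - #102 - #104: 36+37+18+6+5 = 102
Depot - #101 - #103 - #105 - #104 - #102: 36+37+18+11+5 = 107
Depot - #101 - #104 - #102 - #103 - #105: 36+30+5+12+18 = 101
Depot - #101 - #104 - #102 - #105 - #103: 36+30+5+6+18 = 95
… (106 more)
Depot - #103 - #104 - #102 - #105 - #101: 14+8+5+6+35 = 68  ← best
The minimum is 68.
One shortest path: Depot → #103 → #104 → #102 → #105 → #101.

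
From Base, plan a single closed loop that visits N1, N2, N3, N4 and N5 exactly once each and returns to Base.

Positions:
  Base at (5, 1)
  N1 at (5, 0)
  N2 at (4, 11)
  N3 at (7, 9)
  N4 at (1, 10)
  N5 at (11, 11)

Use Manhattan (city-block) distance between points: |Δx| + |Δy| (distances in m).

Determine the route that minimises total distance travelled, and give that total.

There are 60 distinct closed tours to check (reversals are equivalent).
Base-N1-N2-N3-N4-N5-Base: 1+12+5+7+11+16 = 52
Base-N1-N2-N3-N5-N4-Base: 1+12+5+6+11+13 = 48
Base-N1-N2-N4-N3-N5-Base: 1+12+4+7+6+16 = 46
Base-N1-N2-N4-N5-N3-Base: 1+12+4+11+6+10 = 44
Base-N1-N2-N5-N3-N4-Base: 1+12+7+6+7+13 = 46
Base-N1-N2-N5-N4-N3-Base: 1+12+7+11+7+10 = 48
Base-N1-N3-N2-N4-N5-Base: 1+11+5+4+11+16 = 48
Base-N1-N3-N2-N5-N4-Base: 1+11+5+7+11+13 = 48
Base-N1-N3-N4-N2-N5-Base: 1+11+7+4+7+16 = 46
Base-N1-N3-N4-N5-N2-Base: 1+11+7+11+7+11 = 48
Base-N1-N3-N5-N2-N4-Base: 1+11+6+7+4+13 = 42
Base-N1-N3-N5-N4-N2-Base: 1+11+6+11+4+11 = 44
Base-N1-N4-N2-N3-N5-Base: 1+14+4+5+6+16 = 46
Base-N1-N4-N2-N5-N3-Base: 1+14+4+7+6+10 = 42
… (46 more)
The minimum is 42.
One optimal route: Base → N1 → N3 → N5 → N2 → N4 → Base (or its reverse).

Minimum total distance: 42 m.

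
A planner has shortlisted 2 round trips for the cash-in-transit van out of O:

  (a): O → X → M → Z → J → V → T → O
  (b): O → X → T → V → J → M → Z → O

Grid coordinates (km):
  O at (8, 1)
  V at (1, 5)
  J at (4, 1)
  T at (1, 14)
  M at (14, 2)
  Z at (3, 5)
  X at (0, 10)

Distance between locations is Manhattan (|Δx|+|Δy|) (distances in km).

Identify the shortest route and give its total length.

72 km — (b) is the shortest.

(a): 17 + 22 + 14 + 5 + 7 + 9 + 20 = 94
(b): 17 + 5 + 9 + 7 + 11 + 14 + 9 = 72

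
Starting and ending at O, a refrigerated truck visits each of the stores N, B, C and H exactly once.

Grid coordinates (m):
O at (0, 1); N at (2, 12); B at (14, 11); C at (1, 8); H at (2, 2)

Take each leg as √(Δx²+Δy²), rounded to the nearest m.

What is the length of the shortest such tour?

There are 12 distinct closed tours to check (reversals are equivalent).
O-N-B-C-H-O: 11+12+13+6+2 = 44
O-N-B-H-C-O: 11+12+15+6+7 = 51
O-N-C-B-H-O: 11+4+13+15+2 = 45
O-N-C-H-B-O: 11+4+6+15+17 = 53
O-N-H-B-C-O: 11+10+15+13+7 = 56
O-N-H-C-B-O: 11+10+6+13+17 = 57
O-B-N-C-H-O: 17+12+4+6+2 = 41
O-B-N-H-C-O: 17+12+10+6+7 = 52
O-B-C-N-H-O: 17+13+4+10+2 = 46
O-B-H-N-C-O: 17+15+10+4+7 = 53
O-C-N-B-H-O: 7+4+12+15+2 = 40
O-C-B-N-H-O: 7+13+12+10+2 = 44
The minimum is 40.
One optimal route: O → C → N → B → H → O (or its reverse).

40 m — the shortest possible round trip.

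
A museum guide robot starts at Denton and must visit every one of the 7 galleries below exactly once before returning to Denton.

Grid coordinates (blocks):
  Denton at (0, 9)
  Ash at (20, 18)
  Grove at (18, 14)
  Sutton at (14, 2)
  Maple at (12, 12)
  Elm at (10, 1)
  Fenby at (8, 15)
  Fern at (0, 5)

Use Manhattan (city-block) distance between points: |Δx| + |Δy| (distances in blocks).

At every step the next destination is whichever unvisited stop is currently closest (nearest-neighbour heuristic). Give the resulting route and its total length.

Nearest-neighbour total = 88 blocks; route Denton → Fern → Elm → Sutton → Maple → Fenby → Grove → Ash → Denton.

From Denton: distances to unvisited — Fern=4, Fenby=14, Maple=15, Elm=18, Sutton=21, Grove=23, Ash=29. Nearest is Fern (4).
From Fern: distances to unvisited — Elm=14, Sutton=17, Fenby=18, Maple=19, Grove=27, Ash=33. Nearest is Elm (14).
From Elm: distances to unvisited — Sutton=5, Maple=13, Fenby=16, Grove=21, Ash=27. Nearest is Sutton (5).
From Sutton: distances to unvisited — Maple=12, Grove=16, Fenby=19, Ash=22. Nearest is Maple (12).
From Maple: distances to unvisited — Fenby=7, Grove=8, Ash=14. Nearest is Fenby (7).
From Fenby: distances to unvisited — Grove=11, Ash=15. Nearest is Grove (11).
From Grove: distances to unvisited — Ash=6. Nearest is Ash (6).
Return Ash→Denton: 29.
Total = 4 + 14 + 5 + 12 + 7 + 11 + 6 + 29 = 88.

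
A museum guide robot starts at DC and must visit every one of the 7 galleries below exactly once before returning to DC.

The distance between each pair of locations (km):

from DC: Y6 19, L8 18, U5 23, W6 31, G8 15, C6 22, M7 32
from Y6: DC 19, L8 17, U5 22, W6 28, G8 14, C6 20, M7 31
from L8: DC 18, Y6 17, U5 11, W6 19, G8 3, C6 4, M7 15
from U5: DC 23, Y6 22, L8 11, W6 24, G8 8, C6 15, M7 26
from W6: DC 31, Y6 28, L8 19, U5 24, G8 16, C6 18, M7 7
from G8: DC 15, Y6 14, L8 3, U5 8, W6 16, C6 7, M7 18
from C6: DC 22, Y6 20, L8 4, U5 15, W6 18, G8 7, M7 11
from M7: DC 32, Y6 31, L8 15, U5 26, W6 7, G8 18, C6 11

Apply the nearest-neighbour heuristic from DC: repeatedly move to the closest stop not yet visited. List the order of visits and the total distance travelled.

From DC: distances to unvisited — G8=15, L8=18, Y6=19, C6=22, U5=23, W6=31, M7=32. Nearest is G8 (15).
From G8: distances to unvisited — L8=3, C6=7, U5=8, Y6=14, W6=16, M7=18. Nearest is L8 (3).
From L8: distances to unvisited — C6=4, U5=11, M7=15, Y6=17, W6=19. Nearest is C6 (4).
From C6: distances to unvisited — M7=11, U5=15, W6=18, Y6=20. Nearest is M7 (11).
From M7: distances to unvisited — W6=7, U5=26, Y6=31. Nearest is W6 (7).
From W6: distances to unvisited — U5=24, Y6=28. Nearest is U5 (24).
From U5: distances to unvisited — Y6=22. Nearest is Y6 (22).
Return Y6→DC: 19.
Total = 15 + 3 + 4 + 11 + 7 + 24 + 22 + 19 = 105.

Nearest-neighbour total = 105 km; route DC → G8 → L8 → C6 → M7 → W6 → U5 → Y6 → DC.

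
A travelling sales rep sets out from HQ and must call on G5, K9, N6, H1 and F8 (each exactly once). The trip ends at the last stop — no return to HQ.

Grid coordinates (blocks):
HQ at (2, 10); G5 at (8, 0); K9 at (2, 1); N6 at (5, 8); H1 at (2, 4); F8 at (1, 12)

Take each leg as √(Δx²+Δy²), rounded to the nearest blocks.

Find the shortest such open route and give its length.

22 blocks — the minimum one-way total.

There are 5! = 120 possible orderings.
HQ → G5 → K9 → N6 → H1 → F8: 12+6+8+5+8 = 39
HQ → G5 → K9 → N6 → F8 → H1: 12+6+8+6+8 = 40
HQ → G5 → K9 → H1 → N6 → F8: 12+6+3+5+6 = 32
HQ → G5 → K9 → H1 → F8 → N6: 12+6+3+8+6 = 35
HQ → G5 → K9 → F8 → N6 → H1: 12+6+11+6+5 = 40
HQ → G5 → K9 → F8 → H1 → N6: 12+6+11+8+5 = 42
HQ → G5 → N6 → K9 → H1 → F8: 12+9+8+3+8 = 40
HQ → G5 → N6 → K9 → F8 → H1: 12+9+8+11+8 = 48
HQ → G5 → N6 → H1 → K9 → F8: 12+9+5+3+11 = 40
HQ → G5 → N6 → H1 → F8 → K9: 12+9+5+8+11 = 45
HQ → G5 → N6 → F8 → K9 → H1: 12+9+6+11+3 = 41
HQ → G5 → N6 → F8 → H1 → K9: 12+9+6+8+3 = 38
HQ → G5 → H1 → K9 → N6 → F8: 12+7+3+8+6 = 36
HQ → G5 → H1 → K9 → F8 → N6: 12+7+3+11+6 = 39
… (106 more)
HQ → F8 → N6 → H1 → K9 → G5: 2+6+5+3+6 = 22  ← best
The minimum is 22.
One shortest path: HQ → F8 → N6 → H1 → K9 → G5.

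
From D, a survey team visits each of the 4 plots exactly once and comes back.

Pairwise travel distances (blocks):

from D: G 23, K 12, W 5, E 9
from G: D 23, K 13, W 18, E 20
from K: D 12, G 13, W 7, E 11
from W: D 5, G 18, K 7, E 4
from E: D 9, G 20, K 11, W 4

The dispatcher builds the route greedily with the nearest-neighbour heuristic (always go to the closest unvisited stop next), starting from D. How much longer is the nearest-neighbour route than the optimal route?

From D: W=5, E=9, K=12, G=23 → choose W (5).
From W: E=4, K=7, G=18 → choose E (4).
From E: K=11, G=20 → choose K (11).
From K: G=13 → choose G (13).
NN route D → W → E → K → G → D costs 56.
Optimal: D → K → G → E → W → D costs 54 (by enumerating all 12 distinct tours).
Excess = 56 − 54 = 2.

Excess over optimum: 2 blocks.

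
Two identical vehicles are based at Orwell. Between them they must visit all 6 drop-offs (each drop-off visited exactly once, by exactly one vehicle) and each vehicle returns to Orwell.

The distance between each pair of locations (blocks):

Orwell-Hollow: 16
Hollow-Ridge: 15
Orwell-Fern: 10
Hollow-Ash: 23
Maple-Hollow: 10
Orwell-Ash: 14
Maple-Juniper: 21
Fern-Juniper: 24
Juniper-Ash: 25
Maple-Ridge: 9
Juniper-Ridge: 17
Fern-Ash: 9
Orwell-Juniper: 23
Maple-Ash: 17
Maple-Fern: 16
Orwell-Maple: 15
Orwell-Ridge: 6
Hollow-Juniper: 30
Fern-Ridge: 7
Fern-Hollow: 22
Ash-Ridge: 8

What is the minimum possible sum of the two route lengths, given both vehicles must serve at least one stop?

Check every non-empty split of the stops between the two vehicles; for each half take its own optimal tour:
  {Maple} + {Fern, Hollow, Juniper, Ash, Ridge}: 30 + 90 = 120
  {Fern} + {Maple, Hollow, Juniper, Ash, Ridge}: 20 + 86 = 106
  {Maple, Fern} + {Hollow, Juniper, Ash, Ridge}: 41 + 85 = 126
  {Hollow} + {Maple, Fern, Juniper, Ash, Ridge}: 32 + 80 = 112
  {Maple, Hollow} + {Fern, Juniper, Ash, Ridge}: 41 + 67 = 108
  {Fern, Hollow} + {Maple, Juniper, Ash, Ridge}: 48 + 75 = 123
  … (31 splits in total)
  {Maple, Hollow, Juniper} + {Fern, Ash, Ridge}: 70 + 33 = 103  ← best
Best: vehicle 1 Orwell → Hollow → Maple → Juniper → Orwell = 70; vehicle 2 Orwell → Fern → Ash → Ridge → Orwell = 33; combined 103.

103 blocks — the smallest possible combined total.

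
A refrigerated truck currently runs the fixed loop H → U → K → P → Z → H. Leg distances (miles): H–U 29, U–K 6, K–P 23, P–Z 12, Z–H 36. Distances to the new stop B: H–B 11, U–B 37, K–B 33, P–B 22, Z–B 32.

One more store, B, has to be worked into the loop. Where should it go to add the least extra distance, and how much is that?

Adding 7 miles by placing B on the Z–H leg.

Insertion cost between consecutive stops i–j is d(i,B) + d(B,j) − d(i,j):
  between H and U: 11 + 37 − 29 = 19
  between U and K: 37 + 33 − 6 = 64
  between K and P: 33 + 22 − 23 = 32
  between P and Z: 22 + 32 − 12 = 42
  between Z and H: 32 + 11 − 36 = 7
Cheapest insertion is between Z and H, adding 7.
New total = 106 + 7 = 113.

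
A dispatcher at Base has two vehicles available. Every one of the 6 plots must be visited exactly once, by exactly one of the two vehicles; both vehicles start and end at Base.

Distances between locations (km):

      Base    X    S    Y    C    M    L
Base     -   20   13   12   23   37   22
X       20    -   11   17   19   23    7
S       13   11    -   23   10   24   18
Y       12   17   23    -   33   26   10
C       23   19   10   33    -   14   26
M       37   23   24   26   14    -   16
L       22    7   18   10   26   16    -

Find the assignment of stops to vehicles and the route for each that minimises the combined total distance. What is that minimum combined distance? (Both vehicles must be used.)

Minimum combined distance: 104 km.

Check every non-empty split of the stops between the two vehicles; for each half take its own optimal tour:
  {X} + {S, Y, C, M, L}: 40 + 75 = 115
  {S} + {X, Y, C, M, L}: 26 + 89 = 115
  {X, S} + {Y, C, M, L}: 44 + 75 = 119
  {Y} + {X, S, C, M, L}: 24 + 80 = 104
  {X, Y} + {S, C, M, L}: 49 + 75 = 124
  {S, Y} + {X, C, M, L}: 48 + 80 = 128
  … (31 splits in total)
Best: vehicle 1 Base → Y → Base = 24; vehicle 2 Base → X → L → M → C → S → Base = 80; combined 104.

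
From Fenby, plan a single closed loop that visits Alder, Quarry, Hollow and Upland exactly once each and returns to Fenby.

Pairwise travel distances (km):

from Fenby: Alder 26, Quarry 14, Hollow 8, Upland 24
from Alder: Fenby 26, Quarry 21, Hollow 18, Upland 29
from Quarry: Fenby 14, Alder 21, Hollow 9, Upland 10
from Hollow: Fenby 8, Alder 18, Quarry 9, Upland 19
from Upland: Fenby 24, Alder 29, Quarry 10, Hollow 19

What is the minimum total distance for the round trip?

79 km — the shortest possible round trip.

With 4 stops there are 4!/2 = 12 distinct round trips (a route and its reverse cost the same).
Fenby → Alder → Quarry → Hollow → Upland → Fenby: 26+21+9+19+24 = 99
Fenby → Alder → Quarry → Upland → Hollow → Fenby: 26+21+10+19+8 = 84
Fenby → Alder → Hollow → Quarry → Upland → Fenby: 26+18+9+10+24 = 87
Fenby → Alder → Hollow → Upland → Quarry → Fenby: 26+18+19+10+14 = 87
Fenby → Alder → Upland → Quarry → Hollow → Fenby: 26+29+10+9+8 = 82
Fenby → Alder → Upland → Hollow → Quarry → Fenby: 26+29+19+9+14 = 97
Fenby → Quarry → Alder → Hollow → Upland → Fenby: 14+21+18+19+24 = 96
Fenby → Quarry → Alder → Upland → Hollow → Fenby: 14+21+29+19+8 = 91
Fenby → Quarry → Hollow → Alder → Upland → Fenby: 14+9+18+29+24 = 94
Fenby → Quarry → Upland → Alder → Hollow → Fenby: 14+10+29+18+8 = 79
Fenby → Hollow → Alder → Quarry → Upland → Fenby: 8+18+21+10+24 = 81
Fenby → Hollow → Quarry → Alder → Upland → Fenby: 8+9+21+29+24 = 91
The minimum is 79.
One optimal route: Fenby → Quarry → Upland → Alder → Hollow → Fenby (or its reverse).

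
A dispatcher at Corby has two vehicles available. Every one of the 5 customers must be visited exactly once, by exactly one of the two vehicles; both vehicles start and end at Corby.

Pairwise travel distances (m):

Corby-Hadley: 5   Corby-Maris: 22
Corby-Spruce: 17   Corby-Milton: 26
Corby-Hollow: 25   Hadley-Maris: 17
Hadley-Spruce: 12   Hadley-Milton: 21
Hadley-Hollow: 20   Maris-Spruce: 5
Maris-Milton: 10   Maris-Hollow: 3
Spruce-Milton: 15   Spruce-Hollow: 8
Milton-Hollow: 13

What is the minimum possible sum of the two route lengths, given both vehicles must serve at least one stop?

Try each way of splitting the stops between the two vehicles (each non-empty) and, for each split, find the best tour for each vehicle:
  {Hadley} + {Maris, Spruce, Milton, Hollow}: 10 + 64 = 74
  {Maris} + {Hadley, Spruce, Milton, Hollow}: 44 + 64 = 108
  {Hadley, Maris} + {Spruce, Milton, Hollow}: 44 + 64 = 108
  {Spruce} + {Hadley, Maris, Milton, Hollow}: 34 + 64 = 98
  {Hadley, Spruce} + {Maris, Milton, Hollow}: 34 + 64 = 98
  {Maris, Spruce} + {Hadley, Milton, Hollow}: 44 + 64 = 108
  … (15 splits in total)
Best: vehicle 1 Corby → Hadley → Corby = 10; vehicle 2 Corby → Spruce → Maris → Hollow → Milton → Corby = 64; combined 74.

74 m — the smallest possible combined total.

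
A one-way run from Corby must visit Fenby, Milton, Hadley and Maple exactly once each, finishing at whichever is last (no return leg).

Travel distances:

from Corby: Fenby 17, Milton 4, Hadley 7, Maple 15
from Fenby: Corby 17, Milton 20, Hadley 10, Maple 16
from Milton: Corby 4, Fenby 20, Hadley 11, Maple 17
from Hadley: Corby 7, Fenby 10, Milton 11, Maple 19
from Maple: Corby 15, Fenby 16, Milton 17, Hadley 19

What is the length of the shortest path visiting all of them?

41 — the minimum one-way total.

There are 4! = 24 possible orderings.
Corby→Fenby→Milton→Hadley→Maple: 17+20+11+19 = 67
Corby→Fenby→Milton→Maple→Hadley: 17+20+17+19 = 73
Corby→Fenby→Hadley→Milton→Maple: 17+10+11+17 = 55
Corby→Fenby→Hadley→Maple→Milton: 17+10+19+17 = 63
Corby→Fenby→Maple→Milton→Hadley: 17+16+17+11 = 61
Corby→Fenby→Maple→Hadley→Milton: 17+16+19+11 = 63
Corby→Milton→Fenby→Hadley→Maple: 4+20+10+19 = 53
Corby→Milton→Fenby→Maple→Hadley: 4+20+16+19 = 59
Corby→Milton→Hadley→Fenby→Maple: 4+11+10+16 = 41
Corby→Milton→Hadley→Maple→Fenby: 4+11+19+16 = 50
Corby→Milton→Maple→Fenby→Hadley: 4+17+16+10 = 47
Corby→Milton→Maple→Hadley→Fenby: 4+17+19+10 = 50
Corby→Hadley→Fenby→Milton→Maple: 7+10+20+17 = 54
Corby→Hadley→Fenby→Maple→Milton: 7+10+16+17 = 50
… (10 more)
The minimum is 41.
One shortest path: Corby → Milton → Hadley → Fenby → Maple.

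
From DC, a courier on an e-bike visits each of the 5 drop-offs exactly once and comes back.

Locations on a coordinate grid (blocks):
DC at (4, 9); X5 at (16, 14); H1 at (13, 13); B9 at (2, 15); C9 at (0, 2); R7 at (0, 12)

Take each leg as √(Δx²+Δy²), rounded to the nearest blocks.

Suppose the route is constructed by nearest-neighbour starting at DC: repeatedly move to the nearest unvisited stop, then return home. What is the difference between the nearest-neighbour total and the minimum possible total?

2 blocks longer than the optimal tour.

DC: R7=5, B9=6, C9=8, H1=10, X5=13 ⇒ R7
R7: B9=4, C9=10, H1=13, X5=16 ⇒ B9
B9: H1=11, C9=13, X5=14 ⇒ H1
H1: X5=3, C9=17 ⇒ X5
X5: C9=20 ⇒ C9
NN route DC → R7 → B9 → H1 → X5 → C9 → DC costs 51.
Optimal: DC → X5 → H1 → B9 → R7 → C9 → DC costs 49 (by enumerating all 60 distinct tours).
Excess = 51 − 49 = 2.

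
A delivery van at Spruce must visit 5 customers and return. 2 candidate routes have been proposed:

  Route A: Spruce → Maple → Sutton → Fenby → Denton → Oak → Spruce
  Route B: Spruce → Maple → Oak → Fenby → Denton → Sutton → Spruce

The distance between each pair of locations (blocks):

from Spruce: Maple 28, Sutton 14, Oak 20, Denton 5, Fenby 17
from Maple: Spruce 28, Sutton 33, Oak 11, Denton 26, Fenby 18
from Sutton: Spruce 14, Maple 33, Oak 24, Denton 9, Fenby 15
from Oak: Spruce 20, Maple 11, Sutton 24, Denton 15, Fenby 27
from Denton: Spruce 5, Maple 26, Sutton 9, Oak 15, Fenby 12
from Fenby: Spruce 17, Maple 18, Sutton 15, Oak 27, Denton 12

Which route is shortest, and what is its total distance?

Route A: 28 + 33 + 15 + 12 + 15 + 20 = 123
Route B: 28 + 11 + 27 + 12 + 9 + 14 = 101

Shortest is Route B, total 101 blocks.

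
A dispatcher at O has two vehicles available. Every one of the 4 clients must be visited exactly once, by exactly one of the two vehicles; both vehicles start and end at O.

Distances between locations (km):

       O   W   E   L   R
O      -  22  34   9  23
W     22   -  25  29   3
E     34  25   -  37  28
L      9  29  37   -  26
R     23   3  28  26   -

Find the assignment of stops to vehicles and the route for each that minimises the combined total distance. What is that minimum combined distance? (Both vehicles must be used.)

103 km — the smallest possible combined total.

There are 2^3 − 1 = 7 ways to divide the 4 stops into two non-empty groups. For each, the best each vehicle can do is its own shortest tour through its group:
  {W} + {E, L, R}: 44 + 97 = 141
  {E} + {W, L, R}: 68 + 60 = 128
  {W, E} + {L, R}: 81 + 58 = 139
  {L} + {W, E, R}: 18 + 85 = 103
  {W, L} + {E, R}: 60 + 85 = 145
  {E, L} + {W, R}: 80 + 48 = 128
  … (7 splits in total)
Best: vehicle 1 O → L → O = 18; vehicle 2 O → E → W → R → O = 85; combined 103.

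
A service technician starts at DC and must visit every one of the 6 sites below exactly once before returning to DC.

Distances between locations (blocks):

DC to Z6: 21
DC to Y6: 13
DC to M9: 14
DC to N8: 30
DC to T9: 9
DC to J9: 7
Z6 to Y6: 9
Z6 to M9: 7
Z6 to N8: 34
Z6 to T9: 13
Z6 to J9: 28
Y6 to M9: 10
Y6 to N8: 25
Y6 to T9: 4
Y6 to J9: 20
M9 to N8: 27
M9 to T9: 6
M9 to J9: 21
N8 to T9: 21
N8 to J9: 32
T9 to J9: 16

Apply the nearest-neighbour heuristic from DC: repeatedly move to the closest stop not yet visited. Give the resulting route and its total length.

At DC the remaining stops are J9 7, T9 9, Y6 13, M9 14, Z6 21, N8 30; go to J9.
At J9 the remaining stops are T9 16, Y6 20, M9 21, Z6 28, N8 32; go to T9.
At T9 the remaining stops are Y6 4, M9 6, Z6 13, N8 21; go to Y6.
At Y6 the remaining stops are Z6 9, M9 10, N8 25; go to Z6.
At Z6 the remaining stops are M9 7, N8 34; go to M9.
At M9 the remaining stops are N8 27; go to N8.
Return N8→DC: 30.
Total = 7 + 16 + 4 + 9 + 7 + 27 + 30 = 100.

100 blocks along DC → J9 → T9 → Y6 → Z6 → M9 → N8 → DC.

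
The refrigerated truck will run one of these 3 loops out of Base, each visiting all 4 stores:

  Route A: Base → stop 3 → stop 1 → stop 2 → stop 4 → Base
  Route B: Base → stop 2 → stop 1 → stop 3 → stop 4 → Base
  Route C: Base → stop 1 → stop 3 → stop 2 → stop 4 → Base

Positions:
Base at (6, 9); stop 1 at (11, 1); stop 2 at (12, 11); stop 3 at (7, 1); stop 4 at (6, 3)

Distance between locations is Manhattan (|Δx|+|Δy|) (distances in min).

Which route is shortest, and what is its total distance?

Route A: 9 + 4 + 11 + 14 + 6 = 44
Route B: 8 + 11 + 4 + 3 + 6 = 32
Route C: 13 + 4 + 15 + 14 + 6 = 52

32 min — Route B is the shortest.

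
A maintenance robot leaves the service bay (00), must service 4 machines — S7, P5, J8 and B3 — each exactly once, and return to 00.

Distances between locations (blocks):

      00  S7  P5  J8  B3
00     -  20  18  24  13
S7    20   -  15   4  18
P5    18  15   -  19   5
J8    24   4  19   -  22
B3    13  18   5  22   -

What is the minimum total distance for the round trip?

00 - S7 - P5 - J8 - B3 - 00: 20+15+19+22+13 = 89
00 - S7 - P5 - B3 - J8 - 00: 20+15+5+22+24 = 86
00 - S7 - J8 - P5 - B3 - 00: 20+4+19+5+13 = 61
00 - S7 - J8 - B3 - P5 - 00: 20+4+22+5+18 = 69
00 - S7 - B3 - P5 - J8 - 00: 20+18+5+19+24 = 86
00 - S7 - B3 - J8 - P5 - 00: 20+18+22+19+18 = 97
00 - P5 - S7 - J8 - B3 - 00: 18+15+4+22+13 = 72
00 - P5 - S7 - B3 - J8 - 00: 18+15+18+22+24 = 97
00 - P5 - J8 - S7 - B3 - 00: 18+19+4+18+13 = 72
00 - P5 - B3 - S7 - J8 - 00: 18+5+18+4+24 = 69
00 - J8 - S7 - P5 - B3 - 00: 24+4+15+5+13 = 61
00 - J8 - P5 - S7 - B3 - 00: 24+19+15+18+13 = 89
The minimum is 61.
One optimal route: 00 → S7 → J8 → P5 → B3 → 00 (or its reverse).

Shortest round trip = 61 blocks.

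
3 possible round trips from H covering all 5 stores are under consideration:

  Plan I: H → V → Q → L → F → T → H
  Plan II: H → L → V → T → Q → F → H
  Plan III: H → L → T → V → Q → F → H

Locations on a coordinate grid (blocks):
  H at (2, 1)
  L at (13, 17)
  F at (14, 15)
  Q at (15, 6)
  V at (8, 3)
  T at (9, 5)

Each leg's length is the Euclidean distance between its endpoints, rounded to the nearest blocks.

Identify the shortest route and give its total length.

Plan I: 6 + 8 + 11 + 2 + 11 + 8 = 46
Plan II: 19 + 15 + 2 + 6 + 9 + 18 = 69
Plan III: 19 + 13 + 2 + 8 + 9 + 18 = 69

46 blocks — Plan I is the shortest.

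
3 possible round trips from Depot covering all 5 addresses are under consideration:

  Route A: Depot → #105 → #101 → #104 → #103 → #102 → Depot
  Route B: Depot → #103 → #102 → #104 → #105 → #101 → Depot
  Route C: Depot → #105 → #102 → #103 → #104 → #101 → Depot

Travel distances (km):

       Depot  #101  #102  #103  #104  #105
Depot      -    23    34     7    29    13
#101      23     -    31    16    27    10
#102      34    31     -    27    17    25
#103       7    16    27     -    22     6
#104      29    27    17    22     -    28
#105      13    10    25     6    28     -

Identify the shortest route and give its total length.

Route A: 13 + 10 + 27 + 22 + 27 + 34 = 133
Route B: 7 + 27 + 17 + 28 + 10 + 23 = 112
Route C: 13 + 25 + 27 + 22 + 27 + 23 = 137

Shortest is Route B, total 112 km.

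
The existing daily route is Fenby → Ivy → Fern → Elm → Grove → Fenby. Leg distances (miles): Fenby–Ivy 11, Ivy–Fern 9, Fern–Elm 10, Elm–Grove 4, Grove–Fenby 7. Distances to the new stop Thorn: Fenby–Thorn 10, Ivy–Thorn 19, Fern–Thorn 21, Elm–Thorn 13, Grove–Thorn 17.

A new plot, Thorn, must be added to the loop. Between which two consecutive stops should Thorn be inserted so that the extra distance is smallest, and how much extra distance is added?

Adding 18 miles by placing Thorn on the Fenby–Ivy leg.

Insertion cost between consecutive stops i–j is d(i,Thorn) + d(Thorn,j) − d(i,j):
  between Fenby and Ivy: 10 + 19 − 11 = 18
  between Ivy and Fern: 19 + 21 − 9 = 31
  between Fern and Elm: 21 + 13 − 10 = 24
  between Elm and Grove: 13 + 17 − 4 = 26
  between Grove and Fenby: 17 + 10 − 7 = 20
Cheapest insertion is between Fenby and Ivy, adding 18.
New total = 41 + 18 = 59.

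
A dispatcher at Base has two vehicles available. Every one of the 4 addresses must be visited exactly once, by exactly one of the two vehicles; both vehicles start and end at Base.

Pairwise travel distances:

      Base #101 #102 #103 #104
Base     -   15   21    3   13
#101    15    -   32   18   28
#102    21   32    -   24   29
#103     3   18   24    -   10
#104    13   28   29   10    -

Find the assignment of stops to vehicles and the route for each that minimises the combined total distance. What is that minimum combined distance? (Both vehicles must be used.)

93 — the smallest possible combined total.

There are 2^3 − 1 = 7 ways to divide the 4 stops into two non-empty groups. For each, the best each vehicle can do is its own shortest tour through its group:
  {#101} + {#102, #103, #104}: 30 + 63 = 93
  {#102} + {#101, #103, #104}: 42 + 56 = 98
  {#101, #102} + {#103, #104}: 68 + 26 = 94
  {#103} + {#101, #102, #104}: 6 + 89 = 95
  {#101, #103} + {#102, #104}: 36 + 63 = 99
  {#102, #103} + {#101, #104}: 48 + 56 = 104
  … (7 splits in total)
Best: vehicle 1 Base → #101 → Base = 30; vehicle 2 Base → #102 → #104 → #103 → Base = 63; combined 93.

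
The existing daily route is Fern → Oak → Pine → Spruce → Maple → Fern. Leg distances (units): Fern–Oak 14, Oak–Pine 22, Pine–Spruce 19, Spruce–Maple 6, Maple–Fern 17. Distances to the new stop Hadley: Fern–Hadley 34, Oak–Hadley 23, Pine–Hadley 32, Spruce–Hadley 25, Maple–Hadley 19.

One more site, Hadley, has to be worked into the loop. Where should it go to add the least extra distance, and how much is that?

Minimum extra distance: 33, inserting Hadley between Oak and Pine.

Insertion cost between consecutive stops i–j is d(i,Hadley) + d(Hadley,j) − d(i,j):
  between Fern and Oak: 34 + 23 − 14 = 43
  between Oak and Pine: 23 + 32 − 22 = 33
  between Pine and Spruce: 32 + 25 − 19 = 38
  between Spruce and Maple: 25 + 19 − 6 = 38
  between Maple and Fern: 19 + 34 − 17 = 36
Cheapest insertion is between Oak and Pine, adding 33.
New total = 78 + 33 = 111.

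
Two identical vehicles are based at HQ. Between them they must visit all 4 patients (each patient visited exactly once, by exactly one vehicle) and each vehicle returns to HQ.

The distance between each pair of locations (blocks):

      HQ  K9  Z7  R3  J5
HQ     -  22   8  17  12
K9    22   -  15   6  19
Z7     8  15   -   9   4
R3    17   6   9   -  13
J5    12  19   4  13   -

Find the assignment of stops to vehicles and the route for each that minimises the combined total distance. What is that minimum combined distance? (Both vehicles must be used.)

69 blocks — the smallest possible combined total.

There are 2^3 − 1 = 7 ways to divide the 4 stops into two non-empty groups. For each, the best each vehicle can do is its own shortest tour through its group:
  {K9} + {Z7, R3, J5}: 44 + 42 = 86
  {Z7} + {K9, R3, J5}: 16 + 53 = 69
  {K9, Z7} + {R3, J5}: 45 + 42 = 87
  {R3} + {K9, Z7, J5}: 34 + 53 = 87
  {K9, R3} + {Z7, J5}: 45 + 24 = 69
  {Z7, R3} + {K9, J5}: 34 + 53 = 87
  … (7 splits in total)
Best: vehicle 1 HQ → Z7 → HQ = 16; vehicle 2 HQ → K9 → R3 → J5 → HQ = 53; combined 69.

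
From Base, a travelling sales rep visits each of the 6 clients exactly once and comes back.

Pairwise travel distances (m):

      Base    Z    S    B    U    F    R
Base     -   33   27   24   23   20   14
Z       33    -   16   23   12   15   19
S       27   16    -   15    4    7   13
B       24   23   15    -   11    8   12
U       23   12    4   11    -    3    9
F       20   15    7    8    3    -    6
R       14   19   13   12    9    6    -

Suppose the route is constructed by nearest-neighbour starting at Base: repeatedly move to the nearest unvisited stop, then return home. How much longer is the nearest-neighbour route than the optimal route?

Base: R=14, F=20, U=23, B=24, S=27, Z=33 ⇒ R
R: F=6, U=9, B=12, S=13, Z=19 ⇒ F
F: U=3, S=7, B=8, Z=15 ⇒ U
U: S=4, B=11, Z=12 ⇒ S
S: B=15, Z=16 ⇒ B
B: Z=23 ⇒ Z
NN route Base → R → F → U → S → B → Z → Base costs 98.
Optimal: Base → B → F → S → U → Z → R → Base costs 88 (by enumerating all 360 distinct tours).
Excess = 98 − 88 = 10.

10 m longer than the optimal tour.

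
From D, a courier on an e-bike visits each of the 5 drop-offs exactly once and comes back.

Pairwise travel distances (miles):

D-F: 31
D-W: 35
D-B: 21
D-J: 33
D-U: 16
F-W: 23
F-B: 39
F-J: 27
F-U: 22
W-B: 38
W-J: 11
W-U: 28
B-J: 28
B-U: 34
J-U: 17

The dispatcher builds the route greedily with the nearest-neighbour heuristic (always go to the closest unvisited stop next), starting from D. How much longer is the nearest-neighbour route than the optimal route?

The nearest-neighbour route is 6 miles longer than optimal.

From D: U=16, B=21, F=31, J=33, W=35 → choose U (16).
From U: J=17, F=22, W=28, B=34 → choose J (17).
From J: W=11, F=27, B=28 → choose W (11).
From W: F=23, B=38 → choose F (23).
From F: B=39 → choose B (39).
NN route D → U → J → W → F → B → D costs 127.
Optimal: D → B → J → W → F → U → D costs 121 (by enumerating all 60 distinct tours).
Excess = 127 − 121 = 6.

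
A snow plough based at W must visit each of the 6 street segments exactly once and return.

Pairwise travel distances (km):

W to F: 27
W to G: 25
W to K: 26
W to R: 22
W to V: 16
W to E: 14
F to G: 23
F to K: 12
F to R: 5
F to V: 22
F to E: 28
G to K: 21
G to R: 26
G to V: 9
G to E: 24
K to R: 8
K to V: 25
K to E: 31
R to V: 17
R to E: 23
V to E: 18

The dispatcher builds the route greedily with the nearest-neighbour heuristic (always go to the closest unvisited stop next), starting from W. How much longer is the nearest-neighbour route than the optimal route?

W: E=14, V=16, R=22, G=25, K=26, F=27 ⇒ E
E: V=18, R=23, G=24, F=28, K=31 ⇒ V
V: G=9, R=17, F=22, K=25 ⇒ G
G: K=21, F=23, R=26 ⇒ K
K: R=8, F=12 ⇒ R
R: F=5 ⇒ F
NN route W → E → V → G → K → R → F → W costs 102.
Optimal: W → V → G → K → F → R → E → W costs 100 (by enumerating all 360 distinct tours).
Excess = 102 − 100 = 2.

2 km longer than the optimal tour.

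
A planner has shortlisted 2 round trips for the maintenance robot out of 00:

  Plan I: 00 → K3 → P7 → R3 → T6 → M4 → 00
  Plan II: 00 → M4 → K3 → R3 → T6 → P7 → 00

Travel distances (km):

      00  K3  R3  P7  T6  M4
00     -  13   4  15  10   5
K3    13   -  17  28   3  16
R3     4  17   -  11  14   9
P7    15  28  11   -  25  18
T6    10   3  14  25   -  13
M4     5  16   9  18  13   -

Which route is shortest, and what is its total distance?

Plan I: 13 + 28 + 11 + 14 + 13 + 5 = 84
Plan II: 5 + 16 + 17 + 14 + 25 + 15 = 92

Shortest is Plan I, total 84 km.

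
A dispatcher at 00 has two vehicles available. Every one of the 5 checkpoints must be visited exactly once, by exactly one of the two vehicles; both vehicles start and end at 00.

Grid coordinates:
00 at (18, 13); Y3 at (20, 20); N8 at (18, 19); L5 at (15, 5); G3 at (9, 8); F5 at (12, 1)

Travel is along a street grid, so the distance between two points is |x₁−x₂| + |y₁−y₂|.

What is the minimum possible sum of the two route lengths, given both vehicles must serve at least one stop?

60 — the smallest possible combined total.

There are 2^4 − 1 = 15 ways to divide the 5 stops into two non-empty groups. For each, the best each vehicle can do is its own shortest tour through its group:
  {Y3} + {N8, L5, G3, F5}: 18 + 54 = 72
  {N8} + {Y3, L5, G3, F5}: 12 + 60 = 72
  {Y3, N8} + {L5, G3, F5}: 18 + 42 = 60
  {L5} + {Y3, N8, G3, F5}: 22 + 60 = 82
  {Y3, L5} + {N8, G3, F5}: 40 + 54 = 94
  {N8, L5} + {Y3, G3, F5}: 34 + 60 = 94
  … (15 splits in total)
Best: vehicle 1 00 → Y3 → N8 → 00 = 18; vehicle 2 00 → L5 → F5 → G3 → 00 = 42; combined 60.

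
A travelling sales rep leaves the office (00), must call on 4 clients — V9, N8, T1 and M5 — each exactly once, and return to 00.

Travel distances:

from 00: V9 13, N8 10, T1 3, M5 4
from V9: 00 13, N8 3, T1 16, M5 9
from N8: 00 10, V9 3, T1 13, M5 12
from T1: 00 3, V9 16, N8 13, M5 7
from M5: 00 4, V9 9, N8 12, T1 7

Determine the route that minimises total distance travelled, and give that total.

Minimum total distance: 32.

There are 12 distinct closed tours to check (reversals are equivalent).
00-V9-N8-T1-M5-00: 13+3+13+7+4 = 40
00-V9-N8-M5-T1-00: 13+3+12+7+3 = 38
00-V9-T1-N8-M5-00: 13+16+13+12+4 = 58
00-V9-T1-M5-N8-00: 13+16+7+12+10 = 58
00-V9-M5-N8-T1-00: 13+9+12+13+3 = 50
00-V9-M5-T1-N8-00: 13+9+7+13+10 = 52
00-N8-V9-T1-M5-00: 10+3+16+7+4 = 40
00-N8-V9-M5-T1-00: 10+3+9+7+3 = 32
00-N8-T1-V9-M5-00: 10+13+16+9+4 = 52
00-N8-M5-V9-T1-00: 10+12+9+16+3 = 50
00-T1-V9-N8-M5-00: 3+16+3+12+4 = 38
00-T1-N8-V9-M5-00: 3+13+3+9+4 = 32
The minimum is 32.
One optimal route: 00 → N8 → V9 → M5 → T1 → 00 (or its reverse).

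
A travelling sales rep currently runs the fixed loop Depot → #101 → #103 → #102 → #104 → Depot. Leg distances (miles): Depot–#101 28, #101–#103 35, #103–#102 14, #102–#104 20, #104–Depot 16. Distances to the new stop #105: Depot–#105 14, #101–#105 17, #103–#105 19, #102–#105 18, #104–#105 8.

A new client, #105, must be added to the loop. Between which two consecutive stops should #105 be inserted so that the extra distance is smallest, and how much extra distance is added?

Minimum extra distance: 1 miles, inserting #105 between #101 and #103.

Insertion cost between consecutive stops i–j is d(i,#105) + d(#105,j) − d(i,j):
  between Depot and #101: 14 + 17 − 28 = 3
  between #101 and #103: 17 + 19 − 35 = 1
  between #103 and #102: 19 + 18 − 14 = 23
  between #102 and #104: 18 + 8 − 20 = 6
  between #104 and Depot: 8 + 14 − 16 = 6
Cheapest insertion is between #101 and #103, adding 1.
New total = 113 + 1 = 114.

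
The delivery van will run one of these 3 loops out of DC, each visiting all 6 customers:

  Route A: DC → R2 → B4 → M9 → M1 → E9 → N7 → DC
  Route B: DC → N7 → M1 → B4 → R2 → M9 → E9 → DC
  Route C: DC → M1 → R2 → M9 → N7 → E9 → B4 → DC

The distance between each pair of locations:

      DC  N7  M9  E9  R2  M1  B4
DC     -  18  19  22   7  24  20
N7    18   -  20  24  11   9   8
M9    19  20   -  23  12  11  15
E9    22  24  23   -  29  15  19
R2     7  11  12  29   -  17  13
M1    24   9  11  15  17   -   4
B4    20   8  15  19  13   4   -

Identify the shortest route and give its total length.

Shortest is Route B, total 101.

Route A: 7 + 13 + 15 + 11 + 15 + 24 + 18 = 103
Route B: 18 + 9 + 4 + 13 + 12 + 23 + 22 = 101
Route C: 24 + 17 + 12 + 20 + 24 + 19 + 20 = 136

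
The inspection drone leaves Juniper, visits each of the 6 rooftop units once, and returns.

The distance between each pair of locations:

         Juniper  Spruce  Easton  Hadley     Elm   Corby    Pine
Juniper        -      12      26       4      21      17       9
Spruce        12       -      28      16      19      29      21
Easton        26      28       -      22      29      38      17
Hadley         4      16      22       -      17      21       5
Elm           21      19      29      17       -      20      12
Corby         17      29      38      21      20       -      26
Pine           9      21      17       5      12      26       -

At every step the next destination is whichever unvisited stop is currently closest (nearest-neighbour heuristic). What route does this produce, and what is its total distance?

Juniper → [Hadley:4 / Pine:9 / Spruce:12 / Corby:17 / Elm:21 / Easton:26] → Hadley (4)
Hadley → [Pine:5 / Spruce:16 / Elm:17 / Corby:21 / Easton:22] → Pine (5)
Pine → [Elm:12 / Easton:17 / Spruce:21 / Corby:26] → Elm (12)
Elm → [Spruce:19 / Corby:20 / Easton:29] → Spruce (19)
Spruce → [Easton:28 / Corby:29] → Easton (28)
Easton → [Corby:38] → Corby (38)
Return Corby→Juniper: 17.
Total = 4 + 5 + 12 + 19 + 28 + 38 + 17 = 123.

123 along Juniper → Hadley → Pine → Elm → Spruce → Easton → Corby → Juniper.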